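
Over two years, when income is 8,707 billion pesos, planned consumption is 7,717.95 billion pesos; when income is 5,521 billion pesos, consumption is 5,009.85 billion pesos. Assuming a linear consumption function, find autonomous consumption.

MPC = ΔC/ΔY = (7717.95 − 5009.85)/(8707 − 5521) = 2708.1/3186 = 0.85
a = C − MPC·Y = 5009.85 − 0.85(5521) = 5009.85 − 4692.85 = 317

a = 317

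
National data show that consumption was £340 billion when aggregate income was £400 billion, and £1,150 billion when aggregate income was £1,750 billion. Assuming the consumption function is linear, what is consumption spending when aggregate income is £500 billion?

C = 400

MPC = (1150 − 340)/(1750 − 400) = 810/1350 = 0.6
a = 340 − 0.6(400) = 340 − 240 = 100
C = 100 + 0.6(500) = 100 + 300 = 400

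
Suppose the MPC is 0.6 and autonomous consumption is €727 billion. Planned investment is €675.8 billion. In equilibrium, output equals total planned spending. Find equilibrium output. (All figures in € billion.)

Y = 3507

Y = C + I = 727 + 0.6Y + 675.8
Y − 0.6Y = 1402.8
0.4Y = 1402.8, so Y = 1402.8/0.4 = 3507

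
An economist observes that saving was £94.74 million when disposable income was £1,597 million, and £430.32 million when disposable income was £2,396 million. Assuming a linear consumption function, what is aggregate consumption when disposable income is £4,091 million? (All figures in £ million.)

MPS = ΔS/ΔY = (430.32 − 94.74)/(2396 − 1597) = 335.58/799 = 0.42
MPC = 1 − MPS = 0.58
Autonomous saving = 94.74 − 0.42(1597) = -576, so a = 576
C = 576 + 0.58(4091) = 576 + 2372.78 = 2948.78

C = 2948.78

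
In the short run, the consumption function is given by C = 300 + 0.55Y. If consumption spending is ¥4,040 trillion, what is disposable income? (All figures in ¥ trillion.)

300 + 0.55Y = 4040
0.55Y = 3740, so Y = 3740/0.55 = 6800

Y = 6800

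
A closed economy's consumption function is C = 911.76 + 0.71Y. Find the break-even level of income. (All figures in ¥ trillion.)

At break-even, C = Y: 911.76 + 0.71Y = Y
0.29Y = 911.76, so Y = 911.76/0.29 = 3144

Y = 3144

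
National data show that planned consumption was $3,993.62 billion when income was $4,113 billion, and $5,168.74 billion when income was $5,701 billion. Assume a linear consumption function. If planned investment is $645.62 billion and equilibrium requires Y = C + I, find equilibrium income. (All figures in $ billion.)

MPC = (5168.74 − 3993.62)/(5701 − 4113) = 1175.12/1588 = 0.74
a = 3993.62 − 0.74(4113) = 950
Equilibrium: Y = 950 + 0.74Y + 645.62
0.26Y = 1595.62, so Y = 1595.62/0.26 = 6137

Y = 6137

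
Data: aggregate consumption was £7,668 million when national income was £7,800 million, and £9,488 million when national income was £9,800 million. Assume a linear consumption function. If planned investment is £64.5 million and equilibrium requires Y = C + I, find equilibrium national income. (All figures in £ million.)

MPC = (9488 − 7668)/(9800 − 7800) = 1820/2000 = 0.91
a = 7668 − 0.91(7800) = 570
Equilibrium: Y = 570 + 0.91Y + 64.5
0.09Y = 634.5, so Y = 634.5/0.09 = 7050

Y = 7050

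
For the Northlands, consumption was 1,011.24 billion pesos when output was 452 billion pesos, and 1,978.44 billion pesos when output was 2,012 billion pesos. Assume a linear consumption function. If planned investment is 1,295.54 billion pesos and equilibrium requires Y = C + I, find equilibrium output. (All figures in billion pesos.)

Y = 5333

MPC = (1978.44 − 1011.24)/(2012 − 452) = 967.2/1560 = 0.62
a = 1011.24 − 0.62(452) = 731
Equilibrium: Y = 731 + 0.62Y + 1295.54
0.38Y = 2026.54, so Y = 2026.54/0.38 = 5333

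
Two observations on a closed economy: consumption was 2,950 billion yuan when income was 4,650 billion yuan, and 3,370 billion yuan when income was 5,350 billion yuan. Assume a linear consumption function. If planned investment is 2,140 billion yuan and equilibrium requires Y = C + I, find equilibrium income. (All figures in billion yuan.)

MPC = (3370 − 2950)/(5350 − 4650) = 420/700 = 0.6
a = 2950 − 0.6(4650) = 160
Equilibrium: Y = 160 + 0.6Y + 2140
0.4Y = 2300, so Y = 2300/0.4 = 5750

Y = 5750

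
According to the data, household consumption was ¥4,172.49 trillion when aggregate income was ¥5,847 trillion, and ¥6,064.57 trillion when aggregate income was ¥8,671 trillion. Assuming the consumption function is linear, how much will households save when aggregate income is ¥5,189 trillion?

S = 1457.37

MPC = (6064.57 − 4172.49)/(8671 − 5847) = 1892.08/2824 = 0.67
a = 4172.49 − 0.67(5847) = 4172.49 − 3917.49 = 255
C = 255 + 0.67(5189) = 3731.63
S = 5189 − 3731.63 = 1457.37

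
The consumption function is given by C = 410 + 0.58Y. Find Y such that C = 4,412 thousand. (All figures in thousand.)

Y = 6900

410 + 0.58Y = 4412
0.58Y = 4002, so Y = 4002/0.58 = 6900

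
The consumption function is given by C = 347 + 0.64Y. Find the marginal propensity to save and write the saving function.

MPS = 1 − MPC = 1 − 0.64 = 0.36
S = Y − C = -347 + 0.36Y

MPS = 0.36; S = -347 + 0.36Y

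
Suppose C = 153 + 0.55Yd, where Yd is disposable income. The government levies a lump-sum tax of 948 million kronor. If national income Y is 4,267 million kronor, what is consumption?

C = 1978.45

Yd = Y − T = 4267 − 948 = 3319
C = 153 + 0.55(3319) = 153 + 1825.45 = 1978.45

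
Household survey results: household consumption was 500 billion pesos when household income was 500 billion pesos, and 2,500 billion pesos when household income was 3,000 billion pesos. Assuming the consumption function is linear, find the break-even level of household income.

Y = 500

MPC = (2500 − 500)/(3000 − 500) = 2000/2500 = 0.8
a = 500 − 0.8(500) = 500 − 400 = 100
Break-even: Y = a/(1−MPC) = 100/0.2 = 500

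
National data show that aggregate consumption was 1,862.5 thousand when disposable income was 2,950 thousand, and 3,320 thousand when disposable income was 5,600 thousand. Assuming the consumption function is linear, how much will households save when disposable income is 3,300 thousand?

MPC = (3320 − 1862.5)/(5600 − 2950) = 1457.5/2650 = 0.55
a = 1862.5 − 0.55(2950) = 1862.5 − 1622.5 = 240
C = 240 + 0.55(3300) = 2055
S = 3300 − 2055 = 1245

S = 1245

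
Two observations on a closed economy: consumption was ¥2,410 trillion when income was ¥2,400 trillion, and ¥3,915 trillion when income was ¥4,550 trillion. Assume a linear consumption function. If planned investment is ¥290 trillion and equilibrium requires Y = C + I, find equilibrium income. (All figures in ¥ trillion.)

Y = 3400

MPC = (3915 − 2410)/(4550 − 2400) = 1505/2150 = 0.7
a = 2410 − 0.7(2400) = 730
Equilibrium: Y = 730 + 0.7Y + 290
0.3Y = 1020, so Y = 1020/0.3 = 3400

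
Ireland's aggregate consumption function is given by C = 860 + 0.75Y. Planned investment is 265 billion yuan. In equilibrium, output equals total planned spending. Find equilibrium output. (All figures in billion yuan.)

Y = C + I = 860 + 0.75Y + 265
Y − 0.75Y = 1125
0.25Y = 1125, so Y = 1125/0.25 = 4500

Y = 4500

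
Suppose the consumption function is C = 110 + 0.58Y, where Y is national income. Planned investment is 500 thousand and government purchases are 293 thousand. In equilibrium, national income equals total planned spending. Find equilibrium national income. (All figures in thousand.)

Y = 2150

Y = C + I + G = 110 + 0.58Y + 500 + 293
Y − 0.58Y = 903
0.42Y = 903, so Y = 903/0.42 = 2150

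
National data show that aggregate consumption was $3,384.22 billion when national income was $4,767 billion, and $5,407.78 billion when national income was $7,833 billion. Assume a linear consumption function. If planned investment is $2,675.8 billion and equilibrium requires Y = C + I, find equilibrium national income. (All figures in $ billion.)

Y = 8570

MPC = (5407.78 − 3384.22)/(7833 − 4767) = 2023.56/3066 = 0.66
a = 3384.22 − 0.66(4767) = 238
Equilibrium: Y = 238 + 0.66Y + 2675.8
0.34Y = 2913.8, so Y = 2913.8/0.34 = 8570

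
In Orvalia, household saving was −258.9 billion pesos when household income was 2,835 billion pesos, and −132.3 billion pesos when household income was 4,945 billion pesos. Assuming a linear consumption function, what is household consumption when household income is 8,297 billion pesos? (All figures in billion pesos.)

MPS = ΔS/ΔY = (-132.3 − (-258.9))/(4945 − 2835) = 126.6/2110 = 0.06
MPC = 1 − MPS = 0.94
Autonomous saving = -258.9 − 0.06(2835) = -429, so a = 429
C = 429 + 0.94(8297) = 429 + 7799.18 = 8228.18

C = 8228.18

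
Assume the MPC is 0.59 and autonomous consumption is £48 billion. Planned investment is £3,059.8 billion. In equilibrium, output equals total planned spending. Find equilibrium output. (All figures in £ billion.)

Y = 7580

Y = C + I = 48 + 0.59Y + 3059.8
Y − 0.59Y = 3107.8
0.41Y = 3107.8, so Y = 3107.8/0.41 = 7580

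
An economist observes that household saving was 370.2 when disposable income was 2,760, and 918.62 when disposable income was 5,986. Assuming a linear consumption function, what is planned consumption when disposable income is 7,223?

MPS = ΔS/ΔY = (918.62 − 370.2)/(5986 − 2760) = 548.42/3226 = 0.17
MPC = 1 − MPS = 0.83
Autonomous saving = 370.2 − 0.17(2760) = -99, so a = 99
C = 99 + 0.83(7223) = 99 + 5995.09 = 6094.09

C = 6094.09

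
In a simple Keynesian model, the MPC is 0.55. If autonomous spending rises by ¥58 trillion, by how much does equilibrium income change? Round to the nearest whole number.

The multiplier is 1/(1 − MPC) = 1/0.45.
ΔY = 58/0.45 = 128.89 ≈ 129

ΔY ≈ 129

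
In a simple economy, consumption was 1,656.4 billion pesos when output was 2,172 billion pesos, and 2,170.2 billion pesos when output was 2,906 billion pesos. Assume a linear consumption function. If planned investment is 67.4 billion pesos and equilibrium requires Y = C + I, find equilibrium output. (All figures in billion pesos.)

MPC = (2170.2 − 1656.4)/(2906 − 2172) = 513.8/734 = 0.7
a = 1656.4 − 0.7(2172) = 136
Equilibrium: Y = 136 + 0.7Y + 67.4
0.3Y = 203.4, so Y = 203.4/0.3 = 678

Y = 678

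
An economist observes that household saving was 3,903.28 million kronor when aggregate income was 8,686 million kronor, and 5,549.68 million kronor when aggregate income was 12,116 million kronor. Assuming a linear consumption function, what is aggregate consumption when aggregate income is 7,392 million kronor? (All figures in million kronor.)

MPS = ΔS/ΔY = (5549.68 − 3903.28)/(12116 − 8686) = 1646.4/3430 = 0.48
MPC = 1 − MPS = 0.52
Autonomous saving = 3903.28 − 0.48(8686) = -266, so a = 266
C = 266 + 0.52(7392) = 266 + 3843.84 = 4109.84

C = 4109.84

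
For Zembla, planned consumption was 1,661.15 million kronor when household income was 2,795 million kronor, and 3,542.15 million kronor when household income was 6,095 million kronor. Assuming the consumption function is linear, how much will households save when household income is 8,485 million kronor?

MPC = (3542.15 − 1661.15)/(6095 − 2795) = 1881/3300 = 0.57
a = 1661.15 − 0.57(2795) = 1661.15 − 1593.15 = 68
C = 68 + 0.57(8485) = 4904.45
S = 8485 − 4904.45 = 3580.55

S = 3580.55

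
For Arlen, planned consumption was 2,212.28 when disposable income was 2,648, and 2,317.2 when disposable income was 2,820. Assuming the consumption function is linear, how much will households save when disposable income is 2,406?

S = 341.34

MPC = (2317.2 − 2212.28)/(2820 − 2648) = 104.92/172 = 0.61
a = 2212.28 − 0.61(2648) = 2212.28 − 1615.28 = 597
C = 597 + 0.61(2406) = 2064.66
S = 2406 − 2064.66 = 341.34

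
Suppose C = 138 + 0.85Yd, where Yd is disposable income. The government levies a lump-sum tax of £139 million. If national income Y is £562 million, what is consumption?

C = 497.55

Yd = Y − T = 562 − 139 = 423
C = 138 + 0.85(423) = 138 + 359.55 = 497.55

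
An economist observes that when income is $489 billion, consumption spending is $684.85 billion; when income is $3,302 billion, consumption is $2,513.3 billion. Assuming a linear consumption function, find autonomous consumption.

a = 367

MPC = ΔC/ΔY = (2513.3 − 684.85)/(3302 − 489) = 1828.45/2813 = 0.65
a = C − MPC·Y = 684.85 − 0.65(489) = 684.85 − 317.85 = 367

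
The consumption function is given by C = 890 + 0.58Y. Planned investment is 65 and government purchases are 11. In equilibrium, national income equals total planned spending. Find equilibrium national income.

Y = C + I + G = 890 + 0.58Y + 65 + 11
Y − 0.58Y = 966
0.42Y = 966, so Y = 966/0.42 = 2300

Y = 2300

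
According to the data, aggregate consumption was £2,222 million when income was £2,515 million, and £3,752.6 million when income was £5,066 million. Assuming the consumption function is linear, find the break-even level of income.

Y = 1782.5

MPC = (3752.6 − 2222)/(5066 − 2515) = 1530.6/2551 = 0.6
a = 2222 − 0.6(2515) = 2222 − 1509 = 713
Break-even: Y = a/(1−MPC) = 713/0.4 = 1782.5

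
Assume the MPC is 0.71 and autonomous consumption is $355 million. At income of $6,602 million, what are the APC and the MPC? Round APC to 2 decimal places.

MPC = 0.71 (the slope of the consumption function)
C = 355 + 0.71(6602) = 5042.42, so APC = 5042.42/6602 = 0.76

APC = 0.76; MPC = 0.71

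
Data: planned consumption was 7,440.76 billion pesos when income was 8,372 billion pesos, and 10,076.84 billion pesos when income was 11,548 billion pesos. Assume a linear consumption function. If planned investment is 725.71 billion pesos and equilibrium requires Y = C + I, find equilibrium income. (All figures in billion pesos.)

Y = 7163

MPC = (10076.84 − 7440.76)/(11548 − 8372) = 2636.08/3176 = 0.83
a = 7440.76 − 0.83(8372) = 492
Equilibrium: Y = 492 + 0.83Y + 725.71
0.17Y = 1217.71, so Y = 1217.71/0.17 = 7163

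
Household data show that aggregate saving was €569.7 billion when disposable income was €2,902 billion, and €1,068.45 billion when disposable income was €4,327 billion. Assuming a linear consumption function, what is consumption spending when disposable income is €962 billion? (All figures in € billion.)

C = 1071.3

MPS = ΔS/ΔY = (1068.45 − 569.7)/(4327 − 2902) = 498.75/1425 = 0.35
MPC = 1 − MPS = 0.65
Autonomous saving = 569.7 − 0.35(2902) = -446, so a = 446
C = 446 + 0.65(962) = 446 + 625.3 = 1071.3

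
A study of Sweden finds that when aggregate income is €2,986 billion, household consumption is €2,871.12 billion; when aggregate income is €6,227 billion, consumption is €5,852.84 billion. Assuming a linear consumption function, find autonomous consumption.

MPC = ΔC/ΔY = (5852.84 − 2871.12)/(6227 − 2986) = 2981.72/3241 = 0.92
a = C − MPC·Y = 2871.12 − 0.92(2986) = 2871.12 − 2747.12 = 124

a = 124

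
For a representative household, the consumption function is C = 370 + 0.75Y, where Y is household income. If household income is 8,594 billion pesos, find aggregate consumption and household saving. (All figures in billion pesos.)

C = 6815.5; S = 1778.5

C = 370 + 0.75(8594) = 370 + 6445.5 = 6815.5
S = Y − C = 8594 − 6815.5 = 1778.5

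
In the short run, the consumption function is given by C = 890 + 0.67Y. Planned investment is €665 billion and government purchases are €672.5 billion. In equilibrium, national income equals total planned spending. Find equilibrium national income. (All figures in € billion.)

Y = 6750

Y = C + I + G = 890 + 0.67Y + 665 + 672.5
Y − 0.67Y = 2227.5
0.33Y = 2227.5, so Y = 2227.5/0.33 = 6750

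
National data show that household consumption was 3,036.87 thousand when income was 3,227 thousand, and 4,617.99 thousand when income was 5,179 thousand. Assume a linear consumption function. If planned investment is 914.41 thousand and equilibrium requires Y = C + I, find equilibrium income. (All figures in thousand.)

MPC = (4617.99 − 3036.87)/(5179 − 3227) = 1581.12/1952 = 0.81
a = 3036.87 − 0.81(3227) = 423
Equilibrium: Y = 423 + 0.81Y + 914.41
0.19Y = 1337.41, so Y = 1337.41/0.19 = 7039

Y = 7039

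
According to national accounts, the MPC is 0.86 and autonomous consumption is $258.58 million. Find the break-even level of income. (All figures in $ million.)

Y = 1847

At break-even, C = Y: 258.58 + 0.86Y = Y
0.14Y = 258.58, so Y = 258.58/0.14 = 1847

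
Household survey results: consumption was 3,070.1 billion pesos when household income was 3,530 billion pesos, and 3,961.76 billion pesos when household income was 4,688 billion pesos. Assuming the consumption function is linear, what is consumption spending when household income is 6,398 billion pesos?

C = 5278.46

MPC = (3961.76 − 3070.1)/(4688 − 3530) = 891.66/1158 = 0.77
a = 3070.1 − 0.77(3530) = 3070.1 − 2718.1 = 352
C = 352 + 0.77(6398) = 352 + 4926.46 = 5278.46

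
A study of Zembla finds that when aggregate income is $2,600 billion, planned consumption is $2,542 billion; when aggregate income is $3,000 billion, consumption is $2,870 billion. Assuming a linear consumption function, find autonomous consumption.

MPC = ΔC/ΔY = (2870 − 2542)/(3000 − 2600) = 328/400 = 0.82
a = C − MPC·Y = 2542 − 0.82(2600) = 2542 − 2132 = 410

a = 410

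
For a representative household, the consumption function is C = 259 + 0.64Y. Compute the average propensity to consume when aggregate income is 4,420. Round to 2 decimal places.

APC = 0.70

C = 259 + 0.64(4420) = 3087.8
APC = C/Y = 3087.8/4420 = 0.70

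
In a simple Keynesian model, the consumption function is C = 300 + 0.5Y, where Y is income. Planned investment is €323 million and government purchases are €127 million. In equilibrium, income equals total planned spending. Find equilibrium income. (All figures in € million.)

Y = C + I + G = 300 + 0.5Y + 323 + 127
Y − 0.5Y = 750
0.5Y = 750, so Y = 750/0.5 = 1500

Y = 1500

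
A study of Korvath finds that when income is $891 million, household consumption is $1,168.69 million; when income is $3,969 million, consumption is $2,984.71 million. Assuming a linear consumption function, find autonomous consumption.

MPC = ΔC/ΔY = (2984.71 − 1168.69)/(3969 − 891) = 1816.02/3078 = 0.59
a = C − MPC·Y = 1168.69 − 0.59(891) = 1168.69 − 525.69 = 643

a = 643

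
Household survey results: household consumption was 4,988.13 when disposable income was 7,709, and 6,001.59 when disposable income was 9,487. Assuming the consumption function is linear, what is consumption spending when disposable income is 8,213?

C = 5275.41

MPC = (6001.59 − 4988.13)/(9487 − 7709) = 1013.46/1778 = 0.57
a = 4988.13 − 0.57(7709) = 4988.13 − 4394.13 = 594
C = 594 + 0.57(8213) = 594 + 4681.41 = 5275.41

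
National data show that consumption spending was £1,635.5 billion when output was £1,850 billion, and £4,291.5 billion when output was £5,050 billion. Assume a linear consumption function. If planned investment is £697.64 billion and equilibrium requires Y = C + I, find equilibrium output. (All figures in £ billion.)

MPC = (4291.5 − 1635.5)/(5050 − 1850) = 2656/3200 = 0.83
a = 1635.5 − 0.83(1850) = 100
Equilibrium: Y = 100 + 0.83Y + 697.64
0.17Y = 797.64, so Y = 797.64/0.17 = 4692

Y = 4692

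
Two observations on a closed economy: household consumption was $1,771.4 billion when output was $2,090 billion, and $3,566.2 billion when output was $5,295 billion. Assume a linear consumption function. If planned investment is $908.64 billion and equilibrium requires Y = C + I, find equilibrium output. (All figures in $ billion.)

Y = 3431

MPC = (3566.2 − 1771.4)/(5295 − 2090) = 1794.8/3205 = 0.56
a = 1771.4 − 0.56(2090) = 601
Equilibrium: Y = 601 + 0.56Y + 908.64
0.44Y = 1509.64, so Y = 1509.64/0.44 = 3431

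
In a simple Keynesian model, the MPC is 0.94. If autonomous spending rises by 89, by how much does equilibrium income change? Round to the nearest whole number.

The multiplier is 1/(1 − MPC) = 1/0.06.
ΔY = 89/0.06 = 1483.33 ≈ 1483

ΔY ≈ 1483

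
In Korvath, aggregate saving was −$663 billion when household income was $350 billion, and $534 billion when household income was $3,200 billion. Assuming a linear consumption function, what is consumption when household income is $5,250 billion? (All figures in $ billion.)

C = 3855

MPS = ΔS/ΔY = (534 − (-663))/(3200 − 350) = 1197/2850 = 0.42
MPC = 1 − MPS = 0.58
Autonomous saving = -663 − 0.42(350) = -810, so a = 810
C = 810 + 0.58(5250) = 810 + 3045 = 3855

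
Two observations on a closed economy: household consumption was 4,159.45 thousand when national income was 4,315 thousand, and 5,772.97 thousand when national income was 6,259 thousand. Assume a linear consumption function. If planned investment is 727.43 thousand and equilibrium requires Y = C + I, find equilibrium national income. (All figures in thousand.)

Y = 7679

MPC = (5772.97 − 4159.45)/(6259 − 4315) = 1613.52/1944 = 0.83
a = 4159.45 − 0.83(4315) = 578
Equilibrium: Y = 578 + 0.83Y + 727.43
0.17Y = 1305.43, so Y = 1305.43/0.17 = 7679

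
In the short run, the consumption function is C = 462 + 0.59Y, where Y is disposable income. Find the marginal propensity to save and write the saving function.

MPS = 1 − MPC = 1 − 0.59 = 0.41
S = Y − C = -462 + 0.41Y

MPS = 0.41; S = -462 + 0.41Y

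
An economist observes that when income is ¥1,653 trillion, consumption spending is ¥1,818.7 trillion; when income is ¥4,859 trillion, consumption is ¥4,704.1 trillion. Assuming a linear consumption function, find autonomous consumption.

a = 331

MPC = ΔC/ΔY = (4704.1 − 1818.7)/(4859 − 1653) = 2885.4/3206 = 0.9
a = C − MPC·Y = 1818.7 − 0.9(1653) = 1818.7 − 1487.7 = 331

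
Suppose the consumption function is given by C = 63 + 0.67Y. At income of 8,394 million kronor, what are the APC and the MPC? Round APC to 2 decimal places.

APC = 0.68; MPC = 0.67

MPC = 0.67 (the slope of the consumption function)
C = 63 + 0.67(8394) = 5686.98, so APC = 5686.98/8394 = 0.68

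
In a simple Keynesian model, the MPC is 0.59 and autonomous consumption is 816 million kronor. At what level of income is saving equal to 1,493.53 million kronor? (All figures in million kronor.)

Y = 5633

S = Y − C = -816 + 0.41Y
-816 + 0.41Y = 1493.53, so 0.41Y = 2309.53 and Y = 5633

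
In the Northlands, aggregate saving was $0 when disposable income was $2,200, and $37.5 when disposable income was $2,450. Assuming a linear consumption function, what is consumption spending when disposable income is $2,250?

MPS = ΔS/ΔY = (37.5 − 0)/(2450 − 2200) = 37.5/250 = 0.15
MPC = 1 − MPS = 0.85
Autonomous saving = 0 − 0.15(2200) = -330, so a = 330
C = 330 + 0.85(2250) = 330 + 1912.5 = 2242.5

C = 2242.5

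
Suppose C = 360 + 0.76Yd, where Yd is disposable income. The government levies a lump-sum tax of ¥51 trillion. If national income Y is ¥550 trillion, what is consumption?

Yd = Y − T = 550 − 51 = 499
C = 360 + 0.76(499) = 360 + 379.24 = 739.24

C = 739.24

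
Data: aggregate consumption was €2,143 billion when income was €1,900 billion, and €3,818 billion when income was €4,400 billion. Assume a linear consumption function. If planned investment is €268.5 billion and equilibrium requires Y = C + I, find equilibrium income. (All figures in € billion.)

MPC = (3818 − 2143)/(4400 − 1900) = 1675/2500 = 0.67
a = 2143 − 0.67(1900) = 870
Equilibrium: Y = 870 + 0.67Y + 268.5
0.33Y = 1138.5, so Y = 1138.5/0.33 = 3450

Y = 3450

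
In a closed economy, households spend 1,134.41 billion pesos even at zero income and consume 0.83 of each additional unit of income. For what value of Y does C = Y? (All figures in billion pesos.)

At break-even, C = Y: 1134.41 + 0.83Y = Y
0.17Y = 1134.41, so Y = 1134.41/0.17 = 6673

Y = 6673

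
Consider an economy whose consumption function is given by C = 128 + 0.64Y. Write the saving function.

S = Y − C = Y − (128 + 0.64Y) = -128 + (1 − 0.64)Y

S = -128 + 0.36Y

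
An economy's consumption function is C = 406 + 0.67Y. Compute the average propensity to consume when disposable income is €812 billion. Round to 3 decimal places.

C = 406 + 0.67(812) = 950.04
APC = C/Y = 950.04/812 = 1.170

APC = 1.170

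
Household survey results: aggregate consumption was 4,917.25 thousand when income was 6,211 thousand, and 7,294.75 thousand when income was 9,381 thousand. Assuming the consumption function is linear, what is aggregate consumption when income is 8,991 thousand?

C = 7002.25

MPC = (7294.75 − 4917.25)/(9381 − 6211) = 2377.5/3170 = 0.75
a = 4917.25 − 0.75(6211) = 4917.25 − 4658.25 = 259
C = 259 + 0.75(8991) = 259 + 6743.25 = 7002.25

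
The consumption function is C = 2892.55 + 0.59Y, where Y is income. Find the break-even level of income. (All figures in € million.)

Y = 7055

At break-even, C = Y: 2892.55 + 0.59Y = Y
0.41Y = 2892.55, so Y = 2892.55/0.41 = 7055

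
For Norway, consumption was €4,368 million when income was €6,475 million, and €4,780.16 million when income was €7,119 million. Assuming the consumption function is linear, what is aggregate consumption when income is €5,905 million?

MPC = (4780.16 − 4368)/(7119 − 6475) = 412.16/644 = 0.64
a = 4368 − 0.64(6475) = 4368 − 4144 = 224
C = 224 + 0.64(5905) = 224 + 3779.2 = 4003.2

C = 4003.2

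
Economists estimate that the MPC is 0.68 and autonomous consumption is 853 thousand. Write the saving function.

S = -853 + 0.32Y

S = Y − C = Y − (853 + 0.68Y) = -853 + (1 − 0.68)Y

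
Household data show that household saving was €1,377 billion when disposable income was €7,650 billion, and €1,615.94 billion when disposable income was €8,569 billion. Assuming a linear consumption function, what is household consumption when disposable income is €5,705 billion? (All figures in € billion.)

MPS = ΔS/ΔY = (1615.94 − 1377)/(8569 − 7650) = 238.94/919 = 0.26
MPC = 1 − MPS = 0.74
Autonomous saving = 1377 − 0.26(7650) = -612, so a = 612
C = 612 + 0.74(5705) = 612 + 4221.7 = 4833.7

C = 4833.7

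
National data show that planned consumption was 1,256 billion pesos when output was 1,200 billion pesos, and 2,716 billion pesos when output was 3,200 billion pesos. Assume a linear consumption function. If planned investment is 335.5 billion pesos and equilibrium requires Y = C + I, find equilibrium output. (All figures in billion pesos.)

MPC = (2716 − 1256)/(3200 − 1200) = 1460/2000 = 0.73
a = 1256 − 0.73(1200) = 380
Equilibrium: Y = 380 + 0.73Y + 335.5
0.27Y = 715.5, so Y = 715.5/0.27 = 2650

Y = 2650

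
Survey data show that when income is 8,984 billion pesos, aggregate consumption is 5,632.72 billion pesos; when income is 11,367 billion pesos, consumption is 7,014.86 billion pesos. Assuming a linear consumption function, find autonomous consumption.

MPC = ΔC/ΔY = (7014.86 − 5632.72)/(11367 − 8984) = 1382.14/2383 = 0.58
a = C − MPC·Y = 5632.72 − 0.58(8984) = 5632.72 − 5210.72 = 422

a = 422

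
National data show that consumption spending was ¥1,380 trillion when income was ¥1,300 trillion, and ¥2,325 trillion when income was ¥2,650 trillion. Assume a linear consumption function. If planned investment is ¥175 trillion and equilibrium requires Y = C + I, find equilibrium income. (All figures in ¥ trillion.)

Y = 2150

MPC = (2325 − 1380)/(2650 − 1300) = 945/1350 = 0.7
a = 1380 − 0.7(1300) = 470
Equilibrium: Y = 470 + 0.7Y + 175
0.3Y = 645, so Y = 645/0.3 = 2150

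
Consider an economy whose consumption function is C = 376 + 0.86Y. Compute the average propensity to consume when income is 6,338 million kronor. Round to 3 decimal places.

APC = 0.919

C = 376 + 0.86(6338) = 5826.68
APC = C/Y = 5826.68/6338 = 0.919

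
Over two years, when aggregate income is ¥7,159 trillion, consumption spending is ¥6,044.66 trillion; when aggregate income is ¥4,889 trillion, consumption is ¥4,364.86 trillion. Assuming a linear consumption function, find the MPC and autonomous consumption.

MPC = ΔC/ΔY = (6044.66 − 4364.86)/(7159 − 4889) = 1679.8/2270 = 0.74
a = C − MPC·Y = 4364.86 − 0.74(4889) = 4364.86 − 3617.86 = 747

MPC = 0.74; a = 747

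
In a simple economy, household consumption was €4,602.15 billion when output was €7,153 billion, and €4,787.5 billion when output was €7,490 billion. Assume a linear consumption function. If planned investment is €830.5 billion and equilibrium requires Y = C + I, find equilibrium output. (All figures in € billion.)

Y = 3330

MPC = (4787.5 − 4602.15)/(7490 − 7153) = 185.35/337 = 0.55
a = 4602.15 − 0.55(7153) = 668
Equilibrium: Y = 668 + 0.55Y + 830.5
0.45Y = 1498.5, so Y = 1498.5/0.45 = 3330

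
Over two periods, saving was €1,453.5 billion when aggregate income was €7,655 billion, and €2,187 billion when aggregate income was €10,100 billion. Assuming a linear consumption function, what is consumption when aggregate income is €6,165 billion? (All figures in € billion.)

MPS = ΔS/ΔY = (2187 − 1453.5)/(10100 − 7655) = 733.5/2445 = 0.3
MPC = 1 − MPS = 0.7
Autonomous saving = 1453.5 − 0.3(7655) = -843, so a = 843
C = 843 + 0.7(6165) = 843 + 4315.5 = 5158.5

C = 5158.5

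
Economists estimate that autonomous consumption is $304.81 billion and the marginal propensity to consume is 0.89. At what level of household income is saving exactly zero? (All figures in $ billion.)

Y = 2771

At break-even, C = Y: 304.81 + 0.89Y = Y
0.11Y = 304.81, so Y = 304.81/0.11 = 2771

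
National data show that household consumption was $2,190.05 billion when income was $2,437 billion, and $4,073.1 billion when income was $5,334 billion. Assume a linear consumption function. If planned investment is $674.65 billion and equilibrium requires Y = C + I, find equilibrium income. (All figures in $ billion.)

Y = 3659

MPC = (4073.1 − 2190.05)/(5334 − 2437) = 1883.05/2897 = 0.65
a = 2190.05 − 0.65(2437) = 606
Equilibrium: Y = 606 + 0.65Y + 674.65
0.35Y = 1280.65, so Y = 1280.65/0.35 = 3659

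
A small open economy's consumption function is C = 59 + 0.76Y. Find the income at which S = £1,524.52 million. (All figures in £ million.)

S = Y − C = -59 + 0.24Y
-59 + 0.24Y = 1524.52, so 0.24Y = 1583.52 and Y = 6598

Y = 6598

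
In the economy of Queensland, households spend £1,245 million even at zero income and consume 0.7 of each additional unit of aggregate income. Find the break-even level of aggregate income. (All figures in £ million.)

Y = 4150

At break-even, C = Y: 1245 + 0.7Y = Y
0.3Y = 1245, so Y = 1245/0.3 = 4150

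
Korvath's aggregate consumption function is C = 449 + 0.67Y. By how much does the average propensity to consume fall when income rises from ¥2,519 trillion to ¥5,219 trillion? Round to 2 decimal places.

At Y = 2519: C = 449 + 0.67(2519) = 2136.73, APC = 2136.73/2519 = 0.848
At Y = 5219: C = 3945.73, APC = 3945.73/5219 = 0.756
Fall in APC = 0.848 − 0.756 = 0.092 ≈ 0.09

ΔAPC = 0.09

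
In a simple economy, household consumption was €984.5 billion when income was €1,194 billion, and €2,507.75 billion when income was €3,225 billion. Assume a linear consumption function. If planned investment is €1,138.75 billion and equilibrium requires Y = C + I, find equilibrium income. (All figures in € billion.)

MPC = (2507.75 − 984.5)/(3225 − 1194) = 1523.25/2031 = 0.75
a = 984.5 − 0.75(1194) = 89
Equilibrium: Y = 89 + 0.75Y + 1138.75
0.25Y = 1227.75, so Y = 1227.75/0.25 = 4911

Y = 4911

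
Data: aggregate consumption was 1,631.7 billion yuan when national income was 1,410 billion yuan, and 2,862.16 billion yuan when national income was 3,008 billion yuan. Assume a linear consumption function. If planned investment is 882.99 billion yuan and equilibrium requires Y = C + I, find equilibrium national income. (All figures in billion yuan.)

MPC = (2862.16 − 1631.7)/(3008 − 1410) = 1230.46/1598 = 0.77
a = 1631.7 − 0.77(1410) = 546
Equilibrium: Y = 546 + 0.77Y + 882.99
0.23Y = 1428.99, so Y = 1428.99/0.23 = 6213

Y = 6213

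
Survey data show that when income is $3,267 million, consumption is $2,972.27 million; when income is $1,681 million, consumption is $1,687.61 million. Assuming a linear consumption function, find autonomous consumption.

MPC = ΔC/ΔY = (2972.27 − 1687.61)/(3267 − 1681) = 1284.66/1586 = 0.81
a = C − MPC·Y = 1687.61 − 0.81(1681) = 1687.61 − 1361.61 = 326

a = 326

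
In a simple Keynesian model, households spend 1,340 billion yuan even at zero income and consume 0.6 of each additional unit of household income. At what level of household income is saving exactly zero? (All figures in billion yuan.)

At break-even, C = Y: 1340 + 0.6Y = Y
0.4Y = 1340, so Y = 1340/0.4 = 3350

Y = 3350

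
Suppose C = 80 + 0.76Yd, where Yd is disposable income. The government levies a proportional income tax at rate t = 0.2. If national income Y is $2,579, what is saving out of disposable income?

Yd = (1 − 0.2)(2579) = 0.8(2579) = 2063.2
C = 80 + 0.76(2063.2) = 80 + 1568.032 = 1648.032
S = Yd − C = 2063.2 − 1648.032 = 415.168

S = 415.168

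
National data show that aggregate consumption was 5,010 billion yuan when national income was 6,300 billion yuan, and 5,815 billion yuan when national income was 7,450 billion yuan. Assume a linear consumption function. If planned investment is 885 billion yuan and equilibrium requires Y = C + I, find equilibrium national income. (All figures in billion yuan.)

Y = 4950

MPC = (5815 − 5010)/(7450 − 6300) = 805/1150 = 0.7
a = 5010 − 0.7(6300) = 600
Equilibrium: Y = 600 + 0.7Y + 885
0.3Y = 1485, so Y = 1485/0.3 = 4950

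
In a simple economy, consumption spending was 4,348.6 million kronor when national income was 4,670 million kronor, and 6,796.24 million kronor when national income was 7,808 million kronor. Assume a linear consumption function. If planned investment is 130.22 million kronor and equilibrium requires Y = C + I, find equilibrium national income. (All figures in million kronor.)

MPC = (6796.24 − 4348.6)/(7808 − 4670) = 2447.64/3138 = 0.78
a = 4348.6 − 0.78(4670) = 706
Equilibrium: Y = 706 + 0.78Y + 130.22
0.22Y = 836.22, so Y = 836.22/0.22 = 3801

Y = 3801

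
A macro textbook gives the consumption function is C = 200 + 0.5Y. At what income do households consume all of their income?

At break-even, C = Y: 200 + 0.5Y = Y
0.5Y = 200, so Y = 200/0.5 = 400

Y = 400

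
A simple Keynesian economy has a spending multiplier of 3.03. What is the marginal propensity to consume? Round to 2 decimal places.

k = 1/(1 − MPC), so 1 − MPC = 1/k = 1/3.03 = 0.3300
MPC = 1 − 0.3300 = 0.67

MPC = 0.67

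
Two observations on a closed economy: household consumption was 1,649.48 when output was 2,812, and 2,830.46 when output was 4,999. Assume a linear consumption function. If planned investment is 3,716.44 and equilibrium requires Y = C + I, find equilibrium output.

Y = 8364

MPC = (2830.46 − 1649.48)/(4999 − 2812) = 1180.98/2187 = 0.54
a = 1649.48 − 0.54(2812) = 131
Equilibrium: Y = 131 + 0.54Y + 3716.44
0.46Y = 3847.44, so Y = 3847.44/0.46 = 8364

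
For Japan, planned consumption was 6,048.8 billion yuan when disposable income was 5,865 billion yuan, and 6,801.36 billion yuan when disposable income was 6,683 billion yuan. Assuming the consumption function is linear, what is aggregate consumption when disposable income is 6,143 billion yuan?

MPC = (6801.36 − 6048.8)/(6683 − 5865) = 752.56/818 = 0.92
a = 6048.8 − 0.92(5865) = 6048.8 − 5395.8 = 653
C = 653 + 0.92(6143) = 653 + 5651.56 = 6304.56

C = 6304.56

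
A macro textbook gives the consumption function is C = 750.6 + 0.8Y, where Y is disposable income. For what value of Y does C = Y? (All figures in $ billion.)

Y = 3753

At break-even, C = Y: 750.6 + 0.8Y = Y
0.2Y = 750.6, so Y = 750.6/0.2 = 3753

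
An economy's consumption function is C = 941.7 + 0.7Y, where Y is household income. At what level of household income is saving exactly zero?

At break-even, C = Y: 941.7 + 0.7Y = Y
0.3Y = 941.7, so Y = 941.7/0.3 = 3139

Y = 3139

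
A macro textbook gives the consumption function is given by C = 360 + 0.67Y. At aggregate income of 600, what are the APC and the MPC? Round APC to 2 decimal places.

APC = 1.27; MPC = 0.67

MPC = 0.67 (the slope of the consumption function)
C = 360 + 0.67(600) = 762, so APC = 762/600 = 1.27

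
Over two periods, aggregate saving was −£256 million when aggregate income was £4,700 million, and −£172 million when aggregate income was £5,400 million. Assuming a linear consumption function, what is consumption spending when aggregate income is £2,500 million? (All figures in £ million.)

C = 3020

MPS = ΔS/ΔY = (-172 − (-256))/(5400 − 4700) = 84/700 = 0.12
MPC = 1 − MPS = 0.88
Autonomous saving = -256 − 0.12(4700) = -820, so a = 820
C = 820 + 0.88(2500) = 820 + 2200 = 3020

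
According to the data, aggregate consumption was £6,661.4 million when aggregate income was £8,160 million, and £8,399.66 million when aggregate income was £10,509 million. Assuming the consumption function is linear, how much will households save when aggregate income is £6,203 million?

MPC = (8399.66 − 6661.4)/(10509 − 8160) = 1738.26/2349 = 0.74
a = 6661.4 − 0.74(8160) = 6661.4 − 6038.4 = 623
C = 623 + 0.74(6203) = 5213.22
S = 6203 − 5213.22 = 989.78

S = 989.78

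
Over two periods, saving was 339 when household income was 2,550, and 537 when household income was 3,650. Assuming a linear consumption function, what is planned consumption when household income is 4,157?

C = 3528.74

MPS = ΔS/ΔY = (537 − 339)/(3650 − 2550) = 198/1100 = 0.18
MPC = 1 − MPS = 0.82
Autonomous saving = 339 − 0.18(2550) = -120, so a = 120
C = 120 + 0.82(4157) = 120 + 3408.74 = 3528.74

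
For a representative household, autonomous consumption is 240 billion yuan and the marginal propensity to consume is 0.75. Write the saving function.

S = -240 + 0.25Y

S = Y − C = Y − (240 + 0.75Y) = -240 + (1 − 0.75)Y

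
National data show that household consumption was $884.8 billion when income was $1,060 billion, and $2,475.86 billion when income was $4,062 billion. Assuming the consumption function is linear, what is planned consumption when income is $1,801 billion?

C = 1277.53

MPC = (2475.86 − 884.8)/(4062 − 1060) = 1591.06/3002 = 0.53
a = 884.8 − 0.53(1060) = 884.8 − 561.8 = 323
C = 323 + 0.53(1801) = 323 + 954.53 = 1277.53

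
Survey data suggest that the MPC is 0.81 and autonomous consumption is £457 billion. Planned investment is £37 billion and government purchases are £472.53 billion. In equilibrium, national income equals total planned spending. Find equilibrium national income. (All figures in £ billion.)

Y = 5087

Y = C + I + G = 457 + 0.81Y + 37 + 472.53
Y − 0.81Y = 966.53
0.19Y = 966.53, so Y = 966.53/0.19 = 5087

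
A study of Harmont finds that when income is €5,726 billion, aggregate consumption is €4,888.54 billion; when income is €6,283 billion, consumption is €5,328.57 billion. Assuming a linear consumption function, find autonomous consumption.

MPC = ΔC/ΔY = (5328.57 − 4888.54)/(6283 − 5726) = 440.03/557 = 0.79
a = C − MPC·Y = 4888.54 − 0.79(5726) = 4888.54 − 4523.54 = 365

a = 365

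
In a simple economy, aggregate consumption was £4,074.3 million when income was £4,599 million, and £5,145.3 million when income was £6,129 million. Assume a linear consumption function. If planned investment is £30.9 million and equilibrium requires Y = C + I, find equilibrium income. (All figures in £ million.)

MPC = (5145.3 − 4074.3)/(6129 − 4599) = 1071/1530 = 0.7
a = 4074.3 − 0.7(4599) = 855
Equilibrium: Y = 855 + 0.7Y + 30.9
0.3Y = 885.9, so Y = 885.9/0.3 = 2953

Y = 2953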